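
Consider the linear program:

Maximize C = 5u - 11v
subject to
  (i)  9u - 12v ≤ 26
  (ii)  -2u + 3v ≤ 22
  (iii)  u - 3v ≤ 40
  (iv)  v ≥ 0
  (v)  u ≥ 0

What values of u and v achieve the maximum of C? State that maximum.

u = 26/9, v = 0, maximum C = 130/9

The optimum lies where 9u - 12v = 26 and v = 0.
Solving simultaneously gives u = 26/9, v = 0.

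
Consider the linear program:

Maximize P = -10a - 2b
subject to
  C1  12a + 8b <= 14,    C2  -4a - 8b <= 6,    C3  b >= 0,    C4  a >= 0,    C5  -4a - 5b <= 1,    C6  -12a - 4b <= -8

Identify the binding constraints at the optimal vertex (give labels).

C1 and C6

Extreme points and P = -10a - 2b:
  (7/6, 0) → P = -35/3
  (1/6, 3/2) → P = -14/3
  (2/3, 0) → P = -20/3

The maximum is at (1/6, 3/2). Substituting into each constraint, equality holds for C1 and C6; the remaining constraints have slack.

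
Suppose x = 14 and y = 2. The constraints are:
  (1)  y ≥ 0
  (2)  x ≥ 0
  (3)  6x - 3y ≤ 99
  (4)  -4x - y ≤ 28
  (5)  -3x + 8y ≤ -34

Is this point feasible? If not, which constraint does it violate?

not feasible — violates (5)

Constraint (5): -3x + 8y = -26, which is not ≤ -34. All other constraints are satisfied.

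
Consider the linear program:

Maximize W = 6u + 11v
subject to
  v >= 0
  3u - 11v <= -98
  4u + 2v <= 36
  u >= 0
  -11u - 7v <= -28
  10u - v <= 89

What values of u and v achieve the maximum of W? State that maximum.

u = 0, v = 18, maximum W = 198

The optimum lies where 4u + 2v = 36 and u = 0.
Solving simultaneously gives u = 0, v = 18.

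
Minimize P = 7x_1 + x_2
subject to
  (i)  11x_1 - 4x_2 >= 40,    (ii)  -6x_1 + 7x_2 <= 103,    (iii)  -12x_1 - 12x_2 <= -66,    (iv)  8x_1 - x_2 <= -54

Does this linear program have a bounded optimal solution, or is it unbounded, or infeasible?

infeasible

The boundaries 11x_1 - 4x_2 = 40 and -6x_1 + 7x_2 = 103 meet at (692/53, 1373/53), but that point violates 8x_1 - x_2 ≤ -54. Every candidate vertex is excluded by some other constraint, so the feasible region is empty.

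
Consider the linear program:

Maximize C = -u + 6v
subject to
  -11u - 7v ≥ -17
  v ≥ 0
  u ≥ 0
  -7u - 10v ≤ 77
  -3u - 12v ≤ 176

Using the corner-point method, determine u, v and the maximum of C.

Extreme points and C = -u + 6v:
  (17/11, 0) → C = -17/11
  (0, 17/7) → C = 102/7
  (0, 0) → C = 0

u = 0, v = 17/7, maximum C = 102/7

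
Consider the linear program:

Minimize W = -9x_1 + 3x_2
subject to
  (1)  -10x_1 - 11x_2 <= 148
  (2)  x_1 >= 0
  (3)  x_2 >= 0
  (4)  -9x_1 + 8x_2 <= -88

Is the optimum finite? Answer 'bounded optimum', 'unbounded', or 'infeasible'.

unbounded

From the feasible point (88/9, 0), moving in the direction (8, 9) keeps every constraint satisfied while W decreases without bound.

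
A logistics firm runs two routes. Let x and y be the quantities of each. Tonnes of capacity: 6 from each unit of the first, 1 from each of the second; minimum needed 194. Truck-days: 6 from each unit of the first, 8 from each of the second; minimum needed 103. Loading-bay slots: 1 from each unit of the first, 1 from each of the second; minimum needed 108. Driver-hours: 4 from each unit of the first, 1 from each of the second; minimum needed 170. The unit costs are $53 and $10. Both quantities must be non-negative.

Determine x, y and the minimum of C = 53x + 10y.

x = 12, y = 122, minimum C = 1856

Vertices and C = 53x + 10y:
  (0, 194) → C = 1940
  (108, 0) → C = 5724
  (12, 122) → C = 1856
  (62/3, 262/3) → C = 5906/3
The feasible region is unbounded (it extends along (0, 1), (1, 0)), but C strictly increases along every unbounded feasible direction, so there is no improving ray and the minimum is attained at a vertex.

The binding constraints are 6x + y = 194 and 4x + y = 170.
Solving simultaneously gives x = 12, y = 122.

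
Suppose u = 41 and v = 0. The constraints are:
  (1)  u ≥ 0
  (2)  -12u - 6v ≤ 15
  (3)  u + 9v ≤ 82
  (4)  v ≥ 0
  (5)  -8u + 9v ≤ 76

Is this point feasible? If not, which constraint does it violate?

(1): 41 ≥ 0 ✓
(2): -492 ≤ 15 ✓
(3): 41 ≤ 82 ✓
(4): 0 ≥ 0 ✓
(5): -328 ≤ 76 ✓

feasible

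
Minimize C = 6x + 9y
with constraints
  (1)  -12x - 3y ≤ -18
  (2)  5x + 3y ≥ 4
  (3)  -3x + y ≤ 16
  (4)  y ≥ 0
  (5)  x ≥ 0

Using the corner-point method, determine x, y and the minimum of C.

The feasible region is unbounded (it extends along (1, 0), (1, 3)), but C strictly increases along every unbounded feasible direction, so there is no improving ray and the minimum is attained at a vertex.

x = 3/2, y = 0, minimum C = 9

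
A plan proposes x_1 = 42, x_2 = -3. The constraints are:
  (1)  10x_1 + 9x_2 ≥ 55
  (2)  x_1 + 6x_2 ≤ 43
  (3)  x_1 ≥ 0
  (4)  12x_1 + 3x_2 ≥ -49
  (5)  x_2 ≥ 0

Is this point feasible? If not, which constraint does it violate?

not feasible — violates (5)

Constraint (5): x_2 = -3, which is not ≥ 0. All other constraints are satisfied.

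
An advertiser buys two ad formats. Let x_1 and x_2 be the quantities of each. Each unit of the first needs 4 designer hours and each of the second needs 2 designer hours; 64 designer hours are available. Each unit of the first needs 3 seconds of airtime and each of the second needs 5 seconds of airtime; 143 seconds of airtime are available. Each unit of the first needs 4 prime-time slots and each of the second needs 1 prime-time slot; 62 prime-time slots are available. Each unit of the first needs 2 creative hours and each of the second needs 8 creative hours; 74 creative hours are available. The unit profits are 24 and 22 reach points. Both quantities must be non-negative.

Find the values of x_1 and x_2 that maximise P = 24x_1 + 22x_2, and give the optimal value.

x_1 = 13, x_2 = 6, maximum P = 444

Corner points and P = 24x_1 + 22x_2:
  (0, 0) → P = 0
  (0, 37/4) → P = 407/2
  (31/2, 0) → P = 372
  (15, 2) → P = 404
  (13, 6) → P = 444

The binding constraints are 4x_1 + 2x_2 = 64 and 2x_1 + 8x_2 = 74.
Solving simultaneously gives x_1 = 13, x_2 = 6.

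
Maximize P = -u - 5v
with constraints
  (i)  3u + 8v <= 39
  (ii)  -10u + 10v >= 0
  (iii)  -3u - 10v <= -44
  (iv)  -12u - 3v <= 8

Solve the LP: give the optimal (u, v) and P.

Corner points and P = -u - 5v:
  (39/11, 39/11) → P = -234/11
  (-181/87, 164/29) → P = -2279/87
  (44/13, 44/13) → P = -264/13
  (-212/111, 184/37) → P = -2548/111

At the optimal vertex, -10u + 10v = 0 and -3u - 10v = -44.
Solving simultaneously gives u = 44/13, v = 44/13.

u = 44/13, v = 44/13, maximum P = -264/13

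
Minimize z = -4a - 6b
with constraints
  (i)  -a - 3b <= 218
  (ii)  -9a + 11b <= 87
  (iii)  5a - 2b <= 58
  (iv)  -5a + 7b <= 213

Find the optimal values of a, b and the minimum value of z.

a = 812/37, b = 957/37, minimum z = -8990/37

Corner points and z = -4a - 6b:
  (-2659/38, -1875/38) → z = 10943/19
  (-262/17, -1148/17) → z = 7936/17
  (812/37, 957/37) → z = -8990/37

The optimum lies where -9a + 11b = 87 and 5a - 2b = 58.
Solving simultaneously gives a = 812/37, b = 957/37.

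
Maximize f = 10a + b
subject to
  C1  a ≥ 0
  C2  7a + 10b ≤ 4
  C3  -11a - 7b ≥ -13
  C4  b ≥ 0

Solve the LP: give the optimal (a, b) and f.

a = 4/7, b = 0, maximum f = 40/7

Corner points and f = 10a + b:
  (0, 2/5) → f = 2/5
  (0, 0) → f = 0
  (4/7, 0) → f = 40/7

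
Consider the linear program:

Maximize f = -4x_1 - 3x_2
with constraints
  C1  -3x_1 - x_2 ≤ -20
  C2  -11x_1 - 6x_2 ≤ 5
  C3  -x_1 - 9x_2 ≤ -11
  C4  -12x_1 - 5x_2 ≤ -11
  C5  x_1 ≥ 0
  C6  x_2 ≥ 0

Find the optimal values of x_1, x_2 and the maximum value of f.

Feasible corners and f = -4x_1 - 3x_2:
  (13/2, 1/2) → f = -55/2
  (0, 20) → f = -60
  (11, 0) → f = -44
The feasible region is unbounded (it extends along (0, 1), (1, 0)), but f strictly decreases along every unbounded feasible direction, so there is no improving ray and the maximum is attained at a vertex.

The optimum lies where -3x_1 - x_2 = -20 and -x_1 - 9x_2 = -11.
Solving simultaneously gives x_1 = 13/2, x_2 = 1/2.

x_1 = 13/2, x_2 = 1/2, maximum f = -55/2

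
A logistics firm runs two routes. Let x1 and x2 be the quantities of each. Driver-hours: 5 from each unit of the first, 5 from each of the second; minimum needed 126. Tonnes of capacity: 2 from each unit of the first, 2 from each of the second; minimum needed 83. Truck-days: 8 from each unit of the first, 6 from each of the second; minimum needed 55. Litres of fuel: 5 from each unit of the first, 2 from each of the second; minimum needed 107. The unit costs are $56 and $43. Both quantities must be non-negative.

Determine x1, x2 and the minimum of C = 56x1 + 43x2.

Vertices and C = 56x1 + 43x2:
  (0, 107/2) → C = 4601/2
  (83/2, 0) → C = 2324
  (8, 67/2) → C = 3777/2
The feasible region is unbounded (it extends along (0, 1), (1, 0)), but C strictly increases along every unbounded feasible direction, so there is no improving ray and the minimum is attained at a vertex.

x1 = 8, x2 = 67/2, minimum C = 3777/2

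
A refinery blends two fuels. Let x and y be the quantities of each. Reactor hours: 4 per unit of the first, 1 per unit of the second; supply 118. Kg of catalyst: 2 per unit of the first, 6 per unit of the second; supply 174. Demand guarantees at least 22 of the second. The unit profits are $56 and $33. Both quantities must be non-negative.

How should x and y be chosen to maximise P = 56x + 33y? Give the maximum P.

x = 21, y = 22, maximum P = 1902

Extreme points and P = 56x + 33y:
  (0, 29) → P = 957
  (0, 22) → P = 726
  (21, 22) → P = 1902

The binding constraints are 2x + 6y = 174 and y = 22.
Solving simultaneously gives x = 21, y = 22.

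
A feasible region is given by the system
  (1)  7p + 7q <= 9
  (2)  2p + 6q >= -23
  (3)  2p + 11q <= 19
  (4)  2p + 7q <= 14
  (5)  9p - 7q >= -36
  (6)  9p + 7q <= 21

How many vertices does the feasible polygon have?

Intersecting each pair of boundary lines and keeping only the points that satisfy every inequality leaves:
  (-34/63, 115/63)
  (6, -33/7)
  (-377/68, -135/68)
  (287/40, -249/40)
  (-263/113, 243/113)

5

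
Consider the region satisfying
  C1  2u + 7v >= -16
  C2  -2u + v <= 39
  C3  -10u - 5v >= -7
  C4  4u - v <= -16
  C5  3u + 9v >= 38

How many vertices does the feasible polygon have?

The feasible vertices (each the meet of two boundaries and inside every other half-plane) are:
  (-47/5, 101/5)
  (-313/21, 193/21)
  (-73/30, 94/15)
  (-106/39, 200/39)

4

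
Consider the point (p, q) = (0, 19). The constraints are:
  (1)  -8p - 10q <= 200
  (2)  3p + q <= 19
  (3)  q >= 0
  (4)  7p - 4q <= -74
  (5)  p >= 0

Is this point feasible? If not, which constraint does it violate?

feasible

(1): -190 ≤ 200 ✓
(2): 19 ≤ 19 ✓
(3): 19 ≥ 0 ✓
(4): -76 ≤ -74 ✓
(5): 0 ≥ 0 ✓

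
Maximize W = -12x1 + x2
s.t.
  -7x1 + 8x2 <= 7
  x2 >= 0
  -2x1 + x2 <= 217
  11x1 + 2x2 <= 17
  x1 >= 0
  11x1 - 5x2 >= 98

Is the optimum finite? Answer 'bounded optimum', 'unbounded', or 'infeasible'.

The boundaries -7x1 + 8x2 = 7 and 11x1 + 2x2 = 17 meet at (61/51, 98/51), but that point violates 11x1 - 5x2 ≥ 98. Every candidate vertex is excluded by some other constraint, so the feasible region is empty.

infeasible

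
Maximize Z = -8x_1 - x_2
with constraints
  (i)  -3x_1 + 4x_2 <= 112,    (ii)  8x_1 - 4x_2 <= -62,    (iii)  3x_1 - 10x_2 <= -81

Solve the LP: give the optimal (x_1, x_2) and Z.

Vertices and Z = -8x_1 - x_2:
  (10, 71/2) → Z = -231/2
  (-398/9, -31/6) → Z = 6461/18
  (-74/17, 231/34) → Z = 953/34

x_1 = -398/9, x_2 = -31/6, maximum Z = 6461/18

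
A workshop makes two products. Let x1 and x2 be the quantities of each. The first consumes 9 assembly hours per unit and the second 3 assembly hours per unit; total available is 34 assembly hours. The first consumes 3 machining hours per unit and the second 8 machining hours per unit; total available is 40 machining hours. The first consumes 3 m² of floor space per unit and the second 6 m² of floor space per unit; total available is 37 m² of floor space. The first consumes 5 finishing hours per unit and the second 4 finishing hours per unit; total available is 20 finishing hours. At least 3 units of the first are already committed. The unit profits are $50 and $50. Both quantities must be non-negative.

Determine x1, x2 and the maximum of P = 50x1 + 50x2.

x1 = 3, x2 = 5/4, maximum P = 425/2

Feasible corners and P = 50x1 + 50x2:
  (34/9, 0) → P = 1700/9
  (3, 0) → P = 150
  (76/21, 10/21) → P = 4300/21
  (3, 5/4) → P = 425/2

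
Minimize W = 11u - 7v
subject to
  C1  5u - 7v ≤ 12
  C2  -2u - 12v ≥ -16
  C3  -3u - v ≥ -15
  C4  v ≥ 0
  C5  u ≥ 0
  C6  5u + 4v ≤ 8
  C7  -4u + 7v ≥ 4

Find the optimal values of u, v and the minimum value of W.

u = 0, v = 4/3, minimum W = -28/3

Extreme points and W = 11u - 7v:
  (0, 4/3) → W = -28/3
  (8/13, 16/13) → W = -24/13
  (0, 4/7) → W = -4
  (40/51, 52/51) → W = 76/51

The binding constraints are -2u - 12v = -16 and u = 0.
Solving simultaneously gives u = 0, v = 4/3.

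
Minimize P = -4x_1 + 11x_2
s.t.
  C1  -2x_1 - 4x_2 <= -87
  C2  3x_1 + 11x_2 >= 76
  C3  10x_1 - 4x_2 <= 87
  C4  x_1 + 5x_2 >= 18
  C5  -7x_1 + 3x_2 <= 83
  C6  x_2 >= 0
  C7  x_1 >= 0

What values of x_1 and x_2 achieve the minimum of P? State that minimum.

x_1 = 29/2, x_2 = 29/2, minimum P = 203/2

Extreme points and P = -4x_1 + 11x_2:
  (29/2, 29/2) → P = 203/2
  (0, 87/4) → P = 957/4
  (593/2, 1439/2) → P = 13457/2
  (0, 83/3) → P = 913/3

At the optimal vertex, -2x_1 - 4x_2 = -87 and 10x_1 - 4x_2 = 87.
Solving simultaneously gives x_1 = 29/2, x_2 = 29/2.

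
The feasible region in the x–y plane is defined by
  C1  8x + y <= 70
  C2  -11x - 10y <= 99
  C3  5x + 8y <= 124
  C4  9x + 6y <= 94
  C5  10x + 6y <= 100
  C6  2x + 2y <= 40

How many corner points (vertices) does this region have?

Pairwise boundary intersections that survive every other constraint:
  (799/69, -1562/69)
  (160/19, 50/19)
  (-1016/19, 1859/38)
  (4/21, 323/21)
  (6, 20/3)

5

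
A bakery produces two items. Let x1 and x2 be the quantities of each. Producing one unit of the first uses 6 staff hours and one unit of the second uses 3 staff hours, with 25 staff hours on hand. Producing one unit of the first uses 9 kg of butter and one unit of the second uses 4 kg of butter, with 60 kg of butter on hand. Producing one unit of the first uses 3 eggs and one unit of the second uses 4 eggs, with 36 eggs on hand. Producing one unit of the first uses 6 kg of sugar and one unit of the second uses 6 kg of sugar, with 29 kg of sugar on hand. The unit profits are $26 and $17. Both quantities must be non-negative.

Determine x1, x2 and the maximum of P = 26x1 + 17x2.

Vertices and P = 26x1 + 17x2:
  (0, 0) → P = 0
  (0, 29/6) → P = 493/6
  (25/6, 0) → P = 325/3
  (7/2, 4/3) → P = 341/3

The optimum lies where 6x1 + 3x2 = 25 and 6x1 + 6x2 = 29.
Solving simultaneously gives x1 = 7/2, x2 = 4/3.

x1 = 7/2, x2 = 4/3, maximum P = 341/3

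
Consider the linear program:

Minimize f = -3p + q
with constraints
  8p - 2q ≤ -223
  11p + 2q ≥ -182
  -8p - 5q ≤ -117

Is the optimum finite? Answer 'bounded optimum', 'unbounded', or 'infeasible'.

Corner points and f = -3p + q:
  (-881/56, 340/7) → f = 5363/56
  (-88/3, 211/3) → f = 475/3
The feasible region has finitely many vertices and no improving ray; the minimum is 5363/56 at (-881/56, 340/7).

bounded optimum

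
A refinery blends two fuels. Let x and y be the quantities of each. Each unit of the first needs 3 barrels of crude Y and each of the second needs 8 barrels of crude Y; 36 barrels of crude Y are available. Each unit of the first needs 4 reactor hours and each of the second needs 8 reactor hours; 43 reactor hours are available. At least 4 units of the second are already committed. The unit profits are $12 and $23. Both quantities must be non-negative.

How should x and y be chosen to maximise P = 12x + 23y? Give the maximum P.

Extreme points and P = 12x + 23y:
  (0, 9/2) → P = 207/2
  (0, 4) → P = 92
  (4/3, 4) → P = 108

At the optimal vertex, 3x + 8y = 36 and y = 4.
Solving simultaneously gives x = 4/3, y = 4.

x = 4/3, y = 4, maximum P = 108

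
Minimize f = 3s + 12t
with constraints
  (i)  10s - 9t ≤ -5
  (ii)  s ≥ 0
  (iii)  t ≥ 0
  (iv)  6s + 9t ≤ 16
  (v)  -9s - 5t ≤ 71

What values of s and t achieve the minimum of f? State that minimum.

Extreme points and f = 3s + 12t:
  (0, 5/9) → f = 20/3
  (11/16, 95/72) → f = 859/48
  (0, 16/9) → f = 64/3

s = 0, t = 5/9, minimum f = 20/3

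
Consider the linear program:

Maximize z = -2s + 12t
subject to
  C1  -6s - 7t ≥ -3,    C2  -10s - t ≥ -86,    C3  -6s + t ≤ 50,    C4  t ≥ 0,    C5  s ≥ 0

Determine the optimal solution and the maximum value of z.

s = 0, t = 3/7, maximum z = 36/7

Extreme points and z = -2s + 12t:
  (1/2, 0) → z = -1
  (0, 3/7) → z = 36/7
  (0, 0) → z = 0

The optimum lies where -6s - 7t = -3 and s = 0.
Solving simultaneously gives s = 0, t = 3/7.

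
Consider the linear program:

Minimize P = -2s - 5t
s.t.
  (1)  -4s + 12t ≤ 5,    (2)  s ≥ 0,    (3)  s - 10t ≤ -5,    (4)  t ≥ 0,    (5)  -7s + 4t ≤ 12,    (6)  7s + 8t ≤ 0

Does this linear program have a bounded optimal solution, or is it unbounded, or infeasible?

infeasible

The boundaries -4s + 12t = 5 and s - 10t = -5 meet at (5/14, 15/28), but that point violates 7s + 8t ≤ 0. Every candidate vertex is excluded by some other constraint, so the feasible region is empty.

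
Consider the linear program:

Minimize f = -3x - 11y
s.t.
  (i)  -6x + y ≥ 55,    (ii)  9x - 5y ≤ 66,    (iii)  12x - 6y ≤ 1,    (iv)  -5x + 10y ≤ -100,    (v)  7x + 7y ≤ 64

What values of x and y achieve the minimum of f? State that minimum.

The feasible region is unbounded (it extends along (-5, -9), (-2, -1)), but f strictly increases along every unbounded feasible direction, so there is no improving ray and the minimum is attained at a vertex.

The binding constraints are -6x + y = 55 and -5x + 10y = -100.
Solving simultaneously gives x = -130/11, y = -175/11.

x = -130/11, y = -175/11, minimum f = 2315/11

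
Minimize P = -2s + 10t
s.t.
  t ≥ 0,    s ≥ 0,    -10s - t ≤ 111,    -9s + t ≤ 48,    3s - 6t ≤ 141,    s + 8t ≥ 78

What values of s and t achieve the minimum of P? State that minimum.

s = 266/5, t = 31/10, minimum P = -377/5

Vertices and P = -2s + 10t:
  (0, 48) → P = 480
  (0, 39/4) → P = 195/2
  (266/5, 31/10) → P = -377/5
The feasible region is unbounded (it extends along (2, 1), (1, 9)), but P strictly increases along every unbounded feasible direction, so there is no improving ray and the minimum is attained at a vertex.

The optimum lies where 3s - 6t = 141 and s + 8t = 78.
Solving simultaneously gives s = 266/5, t = 31/10.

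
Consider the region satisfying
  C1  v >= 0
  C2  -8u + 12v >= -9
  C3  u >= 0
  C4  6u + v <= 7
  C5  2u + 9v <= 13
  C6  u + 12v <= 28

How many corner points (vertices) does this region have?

5

Intersecting each pair of boundary lines and keeping only the points that satisfy every inequality leaves:
  (9/8, 0)
  (0, 0)
  (93/80, 1/40)
  (0, 13/9)
  (25/26, 16/13)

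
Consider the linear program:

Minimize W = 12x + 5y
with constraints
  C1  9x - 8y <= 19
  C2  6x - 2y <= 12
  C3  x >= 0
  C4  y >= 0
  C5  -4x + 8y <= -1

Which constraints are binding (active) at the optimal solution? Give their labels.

C4 and C5

Extreme points and W = 12x + 5y:
  (2, 0) → W = 24
  (47/20, 21/20) → W = 669/20
  (1/4, 0) → W = 3

The minimum is at (1/4, 0). Substituting into each constraint, equality holds for C4 and C5; the remaining constraints have slack.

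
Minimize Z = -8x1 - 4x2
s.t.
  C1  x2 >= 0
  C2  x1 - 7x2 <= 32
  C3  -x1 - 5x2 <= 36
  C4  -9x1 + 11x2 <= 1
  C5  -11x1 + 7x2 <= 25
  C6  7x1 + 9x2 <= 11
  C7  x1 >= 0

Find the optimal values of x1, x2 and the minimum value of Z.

Corner points and Z = -8x1 - 4x2:
  (11/7, 0) → Z = -88/7
  (0, 0) → Z = 0
  (56/79, 53/79) → Z = -660/79
  (0, 1/11) → Z = -4/11

x1 = 11/7, x2 = 0, minimum Z = -88/7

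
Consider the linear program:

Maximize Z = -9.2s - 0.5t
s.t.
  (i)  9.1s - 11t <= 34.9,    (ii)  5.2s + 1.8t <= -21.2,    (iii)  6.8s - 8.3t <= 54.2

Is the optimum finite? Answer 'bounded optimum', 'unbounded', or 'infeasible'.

From the feasible point (-8519/3679, -1440/283), moving in the direction (-8.3, -6.8) keeps every constraint satisfied while Z increases without bound.

unbounded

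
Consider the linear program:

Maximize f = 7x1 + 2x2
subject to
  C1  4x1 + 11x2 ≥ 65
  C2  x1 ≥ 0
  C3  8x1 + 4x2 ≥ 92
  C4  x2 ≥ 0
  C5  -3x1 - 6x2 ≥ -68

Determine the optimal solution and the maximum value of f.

x1 = 68/3, x2 = 0, maximum f = 476/3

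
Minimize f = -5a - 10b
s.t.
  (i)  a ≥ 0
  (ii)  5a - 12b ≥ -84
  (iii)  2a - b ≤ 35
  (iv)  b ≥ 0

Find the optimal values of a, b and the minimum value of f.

a = 504/19, b = 343/19, minimum f = -5950/19

Extreme points and f = -5a - 10b:
  (0, 7) → f = -70
  (0, 0) → f = 0
  (504/19, 343/19) → f = -5950/19
  (35/2, 0) → f = -175/2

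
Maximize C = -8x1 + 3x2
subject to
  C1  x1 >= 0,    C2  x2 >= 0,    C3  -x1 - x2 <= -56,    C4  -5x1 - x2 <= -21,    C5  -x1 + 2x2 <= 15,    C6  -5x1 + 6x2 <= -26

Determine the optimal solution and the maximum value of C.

x1 = 362/11, x2 = 254/11, maximum C = -194

Extreme points and C = -8x1 + 3x2:
  (56, 0) → C = -448
  (362/11, 254/11) → C = -194
  (71/2, 101/4) → C = -833/4
The feasible region is unbounded (it extends along (2, 1), (1, 0)), but C strictly decreases along every unbounded feasible direction, so there is no improving ray and the maximum is attained at a vertex.

The optimum lies where -x1 - x2 = -56 and -5x1 + 6x2 = -26.
Solving simultaneously gives x1 = 362/11, x2 = 254/11.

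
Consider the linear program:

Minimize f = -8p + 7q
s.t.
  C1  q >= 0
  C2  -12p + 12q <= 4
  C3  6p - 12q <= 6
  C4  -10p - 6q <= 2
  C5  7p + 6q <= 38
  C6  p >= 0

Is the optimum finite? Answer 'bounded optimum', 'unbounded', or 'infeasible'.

bounded optimum

Feasible corners and f = -8p + 7q:
  (1, 0) → f = -8
  (0, 0) → f = 0
  (36/13, 121/39) → f = -17/39
  (0, 1/3) → f = 7/3
  (41/10, 31/20) → f = -439/20
The feasible region has finitely many vertices and no improving ray; the minimum is -439/20 at (41/10, 31/20).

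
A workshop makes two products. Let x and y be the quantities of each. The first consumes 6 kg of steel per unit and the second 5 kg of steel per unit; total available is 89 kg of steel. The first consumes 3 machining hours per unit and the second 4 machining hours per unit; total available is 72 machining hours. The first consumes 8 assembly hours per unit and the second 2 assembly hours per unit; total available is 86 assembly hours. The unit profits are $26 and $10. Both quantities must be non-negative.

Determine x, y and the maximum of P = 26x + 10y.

Vertices and P = 26x + 10y:
  (0, 0) → P = 0
  (0, 89/5) → P = 178
  (43/4, 0) → P = 559/2
  (9, 7) → P = 304

The optimum lies where 6x + 5y = 89 and 8x + 2y = 86.
Solving simultaneously gives x = 9, y = 7.

x = 9, y = 7, maximum P = 304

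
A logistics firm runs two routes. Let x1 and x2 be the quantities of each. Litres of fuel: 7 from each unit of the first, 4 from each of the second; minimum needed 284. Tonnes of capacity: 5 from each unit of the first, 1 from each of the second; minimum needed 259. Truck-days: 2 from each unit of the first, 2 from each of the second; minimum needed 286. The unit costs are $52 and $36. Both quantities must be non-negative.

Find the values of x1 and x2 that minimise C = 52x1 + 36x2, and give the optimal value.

Corner points and C = 52x1 + 36x2:
  (0, 259) → C = 9324
  (143, 0) → C = 7436
  (29, 114) → C = 5612
The feasible region is unbounded (it extends along (0, 1), (1, 0)), but C strictly increases along every unbounded feasible direction, so there is no improving ray and the minimum is attained at a vertex.

The optimum lies where 5x1 + x2 = 259 and 2x1 + 2x2 = 286.
Solving simultaneously gives x1 = 29, x2 = 114.

x1 = 29, x2 = 114, minimum C = 5612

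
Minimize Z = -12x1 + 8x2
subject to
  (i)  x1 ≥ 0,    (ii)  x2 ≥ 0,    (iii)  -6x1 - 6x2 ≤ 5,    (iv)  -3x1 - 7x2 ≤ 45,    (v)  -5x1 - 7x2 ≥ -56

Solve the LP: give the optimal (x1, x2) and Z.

Vertices and Z = -12x1 + 8x2:
  (0, 0) → Z = 0
  (0, 8) → Z = 64
  (56/5, 0) → Z = -672/5

The optimum lies where x2 = 0 and -5x1 - 7x2 = -56.
Solving simultaneously gives x1 = 56/5, x2 = 0.

x1 = 56/5, x2 = 0, minimum Z = -672/5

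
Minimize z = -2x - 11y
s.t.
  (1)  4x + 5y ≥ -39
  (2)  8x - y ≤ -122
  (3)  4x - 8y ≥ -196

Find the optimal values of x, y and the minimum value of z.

Vertices and z = -2x - 11y:
  (-59/4, 4) → z = -29/2
  (-323/13, 157/13) → z = -1081/13
  (-13, 18) → z = -172

The optimum lies where 8x - y = -122 and 4x - 8y = -196.
Solving simultaneously gives x = -13, y = 18.

x = -13, y = 18, minimum z = -172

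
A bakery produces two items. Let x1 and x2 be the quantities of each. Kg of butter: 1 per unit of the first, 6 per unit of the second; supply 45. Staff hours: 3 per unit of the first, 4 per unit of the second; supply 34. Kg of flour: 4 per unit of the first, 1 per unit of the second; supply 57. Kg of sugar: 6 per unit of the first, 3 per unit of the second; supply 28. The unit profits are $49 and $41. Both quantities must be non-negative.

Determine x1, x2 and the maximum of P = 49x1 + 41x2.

Corner points and P = 49x1 + 41x2:
  (0, 0) → P = 0
  (0, 15/2) → P = 615/2
  (14/3, 0) → P = 686/3
  (1, 22/3) → P = 1049/3

The optimum lies where x1 + 6x2 = 45 and 6x1 + 3x2 = 28.
Solving simultaneously gives x1 = 1, x2 = 22/3.

x1 = 1, x2 = 22/3, maximum P = 1049/3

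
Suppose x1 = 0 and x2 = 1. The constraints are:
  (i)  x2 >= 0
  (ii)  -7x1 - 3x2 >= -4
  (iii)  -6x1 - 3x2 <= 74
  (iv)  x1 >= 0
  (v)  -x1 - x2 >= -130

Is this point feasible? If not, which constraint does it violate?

feasible

(i): 1 ≥ 0 ✓
(ii): -3 ≥ -4 ✓
(iii): -3 ≤ 74 ✓
(iv): 0 ≥ 0 ✓
(v): -1 ≥ -130 ✓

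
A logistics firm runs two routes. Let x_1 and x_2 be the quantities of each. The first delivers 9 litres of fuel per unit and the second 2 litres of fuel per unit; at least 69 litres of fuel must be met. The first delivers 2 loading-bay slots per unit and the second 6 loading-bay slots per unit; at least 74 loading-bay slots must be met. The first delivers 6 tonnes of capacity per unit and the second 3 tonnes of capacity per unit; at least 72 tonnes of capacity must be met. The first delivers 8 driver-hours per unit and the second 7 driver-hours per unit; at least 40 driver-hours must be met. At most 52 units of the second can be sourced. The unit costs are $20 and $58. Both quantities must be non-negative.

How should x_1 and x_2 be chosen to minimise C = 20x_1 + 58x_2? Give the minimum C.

Extreme points and C = 20x_1 + 58x_2:
  (0, 69/2) → C = 2001
  (0, 52) → C = 3016
  (37, 0) → C = 740
  (21/5, 78/5) → C = 4944/5
  (7, 10) → C = 720
The feasible region is unbounded (it extends along (1, 0)), but C strictly increases along every unbounded feasible direction, so there is no improving ray and the minimum is attained at a vertex.

x_1 = 7, x_2 = 10, minimum C = 720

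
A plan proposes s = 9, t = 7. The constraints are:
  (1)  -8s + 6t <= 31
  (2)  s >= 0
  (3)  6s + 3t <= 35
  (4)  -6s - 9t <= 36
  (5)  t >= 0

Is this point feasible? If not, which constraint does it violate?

not feasible — violates (3)

Constraint (3): 6s + 3t = 75, which is not ≤ 35. All other constraints are satisfied.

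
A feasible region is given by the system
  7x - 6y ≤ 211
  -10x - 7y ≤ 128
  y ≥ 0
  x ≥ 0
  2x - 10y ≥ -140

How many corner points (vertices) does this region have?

Intersecting each pair of boundary lines and keeping only the points that satisfy every inequality leaves:
  (211/7, 0)
  (1475/29, 701/29)
  (0, 0)
  (0, 14)

4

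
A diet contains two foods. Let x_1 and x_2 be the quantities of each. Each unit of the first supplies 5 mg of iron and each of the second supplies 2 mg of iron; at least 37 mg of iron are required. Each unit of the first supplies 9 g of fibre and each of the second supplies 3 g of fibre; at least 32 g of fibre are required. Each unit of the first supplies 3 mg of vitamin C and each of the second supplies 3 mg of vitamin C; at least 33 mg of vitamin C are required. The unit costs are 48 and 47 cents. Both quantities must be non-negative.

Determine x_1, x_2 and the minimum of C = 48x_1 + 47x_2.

x_1 = 5, x_2 = 6, minimum C = 522

Vertices and C = 48x_1 + 47x_2:
  (0, 37/2) → C = 1739/2
  (11, 0) → C = 528
  (5, 6) → C = 522
The feasible region is unbounded (it extends along (0, 1), (1, 0)), but C strictly increases along every unbounded feasible direction, so there is no improving ray and the minimum is attained at a vertex.

The binding constraints are 5x_1 + 2x_2 = 37 and 3x_1 + 3x_2 = 33.
Solving simultaneously gives x_1 = 5, x_2 = 6.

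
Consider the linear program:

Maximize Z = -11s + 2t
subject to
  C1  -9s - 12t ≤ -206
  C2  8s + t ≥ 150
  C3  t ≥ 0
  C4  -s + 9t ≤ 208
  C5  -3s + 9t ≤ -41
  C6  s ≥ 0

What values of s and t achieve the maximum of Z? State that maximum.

s = 782/39, t = 83/39, maximum Z = -2812/13

The feasible region is unbounded (it extends along (1, 0), (9, 1)), but Z strictly decreases along every unbounded feasible direction, so there is no improving ray and the maximum is attained at a vertex.

The binding constraints are -9s - 12t = -206 and -3s + 9t = -41.
Solving simultaneously gives s = 782/39, t = 83/39.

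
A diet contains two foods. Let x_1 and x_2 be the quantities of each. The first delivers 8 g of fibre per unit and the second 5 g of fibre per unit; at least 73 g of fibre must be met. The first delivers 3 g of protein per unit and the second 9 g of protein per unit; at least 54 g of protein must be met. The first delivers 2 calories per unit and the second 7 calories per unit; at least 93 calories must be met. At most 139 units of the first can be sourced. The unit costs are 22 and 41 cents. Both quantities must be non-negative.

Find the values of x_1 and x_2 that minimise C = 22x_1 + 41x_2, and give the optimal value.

x_1 = 1, x_2 = 13, minimum C = 555

Feasible corners and C = 22x_1 + 41x_2:
  (0, 73/5) → C = 2993/5
  (93/2, 0) → C = 1023
  (139, 0) → C = 3058
  (1, 13) → C = 555
The feasible region is unbounded (it extends along (0, 1)), but C strictly increases along every unbounded feasible direction, so there is no improving ray and the minimum is attained at a vertex.

At the optimal vertex, 8x_1 + 5x_2 = 73 and 2x_1 + 7x_2 = 93.
Solving simultaneously gives x_1 = 1, x_2 = 13.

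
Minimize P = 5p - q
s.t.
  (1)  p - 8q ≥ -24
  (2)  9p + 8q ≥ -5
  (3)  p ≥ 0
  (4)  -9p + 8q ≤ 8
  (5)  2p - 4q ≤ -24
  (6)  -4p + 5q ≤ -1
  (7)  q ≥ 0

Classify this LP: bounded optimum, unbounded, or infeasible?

infeasible

The boundaries p - 8q = -24 and -4p + 5q = -1 meet at (128/27, 97/27), but that point violates 2p - 4q ≤ -24. Every candidate vertex is excluded by some other constraint, so the feasible region is empty.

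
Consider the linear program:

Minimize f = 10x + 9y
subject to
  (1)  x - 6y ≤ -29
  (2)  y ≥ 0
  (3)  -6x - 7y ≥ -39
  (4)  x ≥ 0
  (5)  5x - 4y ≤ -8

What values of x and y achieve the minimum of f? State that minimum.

x = 0, y = 29/6, minimum f = 87/2

Feasible corners and f = 10x + 9y:
  (31/43, 213/43) → f = 2227/43
  (0, 29/6) → f = 87/2
  (0, 39/7) → f = 351/7

The optimum lies where x - 6y = -29 and x = 0.
Solving simultaneously gives x = 0, y = 29/6.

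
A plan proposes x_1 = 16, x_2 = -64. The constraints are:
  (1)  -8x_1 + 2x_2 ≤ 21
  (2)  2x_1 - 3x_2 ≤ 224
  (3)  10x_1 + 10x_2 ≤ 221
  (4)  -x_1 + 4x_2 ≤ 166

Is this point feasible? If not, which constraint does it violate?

(1): -256 ≤ 21 ✓
(2): 224 ≤ 224 ✓
(3): -480 ≤ 221 ✓
(4): -272 ≤ 166 ✓

feasible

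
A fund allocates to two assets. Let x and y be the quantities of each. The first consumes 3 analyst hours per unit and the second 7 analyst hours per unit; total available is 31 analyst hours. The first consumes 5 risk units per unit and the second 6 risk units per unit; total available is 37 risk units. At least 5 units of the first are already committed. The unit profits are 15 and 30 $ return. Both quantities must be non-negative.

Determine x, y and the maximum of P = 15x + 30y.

x = 5, y = 2, maximum P = 135

Feasible corners and P = 15x + 30y:
  (37/5, 0) → P = 111
  (5, 0) → P = 75
  (5, 2) → P = 135

The binding constraints are 5x + 6y = 37 and x = 5.
Solving simultaneously gives x = 5, y = 2.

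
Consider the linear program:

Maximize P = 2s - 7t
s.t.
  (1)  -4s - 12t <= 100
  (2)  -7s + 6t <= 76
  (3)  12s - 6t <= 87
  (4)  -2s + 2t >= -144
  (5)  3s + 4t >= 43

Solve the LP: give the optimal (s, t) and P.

s = 101/11, t = 85/22, maximum P = -191/22

Corner points and P = 2s - 7t:
  (163/5, 507/10) → P = -2897/10
  (-1, 23/2) → P = -165/2
  (101/11, 85/22) → P = -191/22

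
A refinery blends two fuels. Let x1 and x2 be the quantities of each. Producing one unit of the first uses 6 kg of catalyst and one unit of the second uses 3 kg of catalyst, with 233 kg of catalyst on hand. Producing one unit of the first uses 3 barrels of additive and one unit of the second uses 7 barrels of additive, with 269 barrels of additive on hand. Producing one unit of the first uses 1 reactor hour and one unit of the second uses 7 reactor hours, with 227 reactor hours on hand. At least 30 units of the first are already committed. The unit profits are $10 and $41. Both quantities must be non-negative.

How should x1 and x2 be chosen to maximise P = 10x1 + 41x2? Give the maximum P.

Extreme points and P = 10x1 + 41x2:
  (233/6, 0) → P = 1165/3
  (30, 0) → P = 300
  (30, 53/3) → P = 3073/3

x1 = 30, x2 = 53/3, maximum P = 3073/3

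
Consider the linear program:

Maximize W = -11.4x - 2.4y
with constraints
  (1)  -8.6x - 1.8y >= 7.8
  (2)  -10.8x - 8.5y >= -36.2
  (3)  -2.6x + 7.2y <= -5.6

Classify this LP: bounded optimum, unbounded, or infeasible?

unbounded

From the feasible point (-128/185, -1711/1665), moving in the direction (1.8, -8.6) keeps every constraint satisfied while W increases without bound.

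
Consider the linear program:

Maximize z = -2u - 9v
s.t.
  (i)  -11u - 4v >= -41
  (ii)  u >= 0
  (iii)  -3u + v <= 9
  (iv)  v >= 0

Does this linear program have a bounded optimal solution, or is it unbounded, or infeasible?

bounded optimum

Feasible corners and z = -2u - 9v:
  (5/23, 222/23) → z = -2008/23
  (41/11, 0) → z = -82/11
  (0, 9) → z = -81
  (0, 0) → z = 0
The feasible region has finitely many vertices and no improving ray; the maximum is 0 at (0, 0).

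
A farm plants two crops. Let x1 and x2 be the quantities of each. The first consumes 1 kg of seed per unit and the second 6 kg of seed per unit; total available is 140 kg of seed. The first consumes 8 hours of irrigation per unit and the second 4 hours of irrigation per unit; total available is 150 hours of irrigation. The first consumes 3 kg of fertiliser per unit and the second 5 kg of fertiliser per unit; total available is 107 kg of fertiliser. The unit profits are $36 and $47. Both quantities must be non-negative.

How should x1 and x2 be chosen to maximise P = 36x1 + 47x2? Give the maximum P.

x1 = 23/2, x2 = 29/2, maximum P = 2191/2

Corner points and P = 36x1 + 47x2:
  (0, 0) → P = 0
  (0, 107/5) → P = 5029/5
  (75/4, 0) → P = 675
  (23/2, 29/2) → P = 2191/2

The binding constraints are 8x1 + 4x2 = 150 and 3x1 + 5x2 = 107.
Solving simultaneously gives x1 = 23/2, x2 = 29/2.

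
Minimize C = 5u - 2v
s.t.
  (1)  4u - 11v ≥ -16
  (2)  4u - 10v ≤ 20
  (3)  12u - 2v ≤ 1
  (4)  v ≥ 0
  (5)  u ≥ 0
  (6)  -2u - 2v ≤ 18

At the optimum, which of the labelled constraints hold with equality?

Corner points and C = 5u - 2v:
  (43/124, 49/31) → C = -177/124
  (0, 16/11) → C = -32/11
  (1/12, 0) → C = 5/12
  (0, 0) → C = 0

The minimum is at (0, 16/11). Substituting into each constraint, equality holds for (1) and (5); the remaining constraints have slack.

(1) and (5)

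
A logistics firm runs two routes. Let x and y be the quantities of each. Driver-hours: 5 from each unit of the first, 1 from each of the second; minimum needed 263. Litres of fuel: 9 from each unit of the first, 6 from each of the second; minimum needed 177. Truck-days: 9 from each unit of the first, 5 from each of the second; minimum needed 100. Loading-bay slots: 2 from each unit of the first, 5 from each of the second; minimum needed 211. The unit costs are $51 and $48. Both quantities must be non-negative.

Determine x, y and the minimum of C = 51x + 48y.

Vertices and C = 51x + 48y:
  (0, 263) → C = 12624
  (211/2, 0) → C = 10761/2
  (48, 23) → C = 3552
The feasible region is unbounded (it extends along (0, 1), (1, 0)), but C strictly increases along every unbounded feasible direction, so there is no improving ray and the minimum is attained at a vertex.

At the optimal vertex, 5x + y = 263 and 2x + 5y = 211.
Solving simultaneously gives x = 48, y = 23.

x = 48, y = 23, minimum C = 3552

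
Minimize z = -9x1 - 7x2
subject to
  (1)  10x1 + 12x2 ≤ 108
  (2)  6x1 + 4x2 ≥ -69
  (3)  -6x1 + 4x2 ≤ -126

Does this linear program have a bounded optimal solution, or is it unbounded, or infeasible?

unbounded

From the feasible point (243/14, -153/28), moving in the direction (12, -10) keeps every constraint satisfied while z decreases without bound.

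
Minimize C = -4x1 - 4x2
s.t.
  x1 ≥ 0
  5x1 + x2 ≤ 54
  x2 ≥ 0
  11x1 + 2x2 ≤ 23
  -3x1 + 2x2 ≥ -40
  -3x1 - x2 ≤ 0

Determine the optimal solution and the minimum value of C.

x1 = 0, x2 = 23/2, minimum C = -46

Extreme points and C = -4x1 - 4x2:
  (0, 0) → C = 0
  (0, 23/2) → C = -46
  (23/11, 0) → C = -92/11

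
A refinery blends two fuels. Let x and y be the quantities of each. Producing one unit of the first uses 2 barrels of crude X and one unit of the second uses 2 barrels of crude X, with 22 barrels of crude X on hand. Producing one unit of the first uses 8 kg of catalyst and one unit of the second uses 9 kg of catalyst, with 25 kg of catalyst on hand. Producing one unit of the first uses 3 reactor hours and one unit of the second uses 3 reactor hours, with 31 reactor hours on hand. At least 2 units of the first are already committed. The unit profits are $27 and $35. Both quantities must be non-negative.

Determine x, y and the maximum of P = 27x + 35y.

x = 2, y = 1, maximum P = 89

Feasible corners and P = 27x + 35y:
  (25/8, 0) → P = 675/8
  (2, 0) → P = 54
  (2, 1) → P = 89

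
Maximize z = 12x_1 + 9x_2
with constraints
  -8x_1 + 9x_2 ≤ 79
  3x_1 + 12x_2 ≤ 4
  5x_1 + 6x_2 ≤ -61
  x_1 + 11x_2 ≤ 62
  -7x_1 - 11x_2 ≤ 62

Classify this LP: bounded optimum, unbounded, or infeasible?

infeasible

The boundaries -8x_1 + 9x_2 = 79 and 3x_1 + 12x_2 = 4 meet at (-304/41, 269/123), but that point violates 5x_1 + 6x_2 ≤ -61. Every candidate vertex is excluded by some other constraint, so the feasible region is empty.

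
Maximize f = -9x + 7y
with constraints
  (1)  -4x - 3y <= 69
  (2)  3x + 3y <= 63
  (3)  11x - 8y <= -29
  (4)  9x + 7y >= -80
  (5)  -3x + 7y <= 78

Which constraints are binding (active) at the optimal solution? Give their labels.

Extreme points and f = -9x + 7y:
  (139/19, 260/19) → f = 569/19
  (69/10, 141/10) → f = 183/5
  (-843/149, -619/149) → f = 3254/149
  (-79/6, 11/2) → f = 157

The maximum is at (-79/6, 11/2). Substituting into each constraint, equality holds for (4) and (5); the remaining constraints have slack.

(4) and (5)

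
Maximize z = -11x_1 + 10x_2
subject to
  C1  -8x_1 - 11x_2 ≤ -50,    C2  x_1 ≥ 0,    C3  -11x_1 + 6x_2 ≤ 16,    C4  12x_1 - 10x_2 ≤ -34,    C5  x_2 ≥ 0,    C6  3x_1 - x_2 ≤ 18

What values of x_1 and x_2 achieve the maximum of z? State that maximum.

Extreme points and z = -11x_1 + 10x_2:
  (22/19, 91/19) → z = 668/19
  (124/7, 246/7) → z = 1096/7
  (107/9, 53/3) → z = 413/9

The binding constraints are -11x_1 + 6x_2 = 16 and 3x_1 - x_2 = 18.
Solving simultaneously gives x_1 = 124/7, x_2 = 246/7.

x_1 = 124/7, x_2 = 246/7, maximum z = 1096/7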